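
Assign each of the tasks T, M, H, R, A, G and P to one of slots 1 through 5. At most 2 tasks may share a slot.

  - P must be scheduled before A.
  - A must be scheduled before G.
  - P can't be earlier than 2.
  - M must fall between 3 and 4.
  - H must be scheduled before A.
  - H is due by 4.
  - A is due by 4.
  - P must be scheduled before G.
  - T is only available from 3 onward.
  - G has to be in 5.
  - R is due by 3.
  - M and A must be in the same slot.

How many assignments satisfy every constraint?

33

Splitting on T: it can be 3 (11), 4 (3), 5 (19). Listing each branch's schedules as (M, H, R, A, G, P):
T=3: (4,1,1,4,5,2) (4,1,1,4,5,3) (4,1,2,4,5,2) (4,1,2,4,5,3) (4,1,3,4,5,2) (4,2,1,4,5,2) (4,2,1,4,5,3) (4,2,2,4,5,3) (4,2,3,4,5,2) (4,3,1,4,5,2) (4,3,2,4,5,2) — 11.
T=4: (3,1,1,3,5,2) (3,1,2,3,5,2) (3,2,1,3,5,2) — 3.
T=5: (3,1,1,3,5,2) (3,1,2,3,5,2) (3,2,1,3,5,2) (4,1,1,4,5,2) (4,1,1,4,5,3) (4,1,2,4,5,2) (4,1,2,4,5,3) (4,1,3,4,5,2) (4,1,3,4,5,3) (4,2,1,4,5,2) (4,2,1,4,5,3) (4,2,2,4,5,3) (4,2,3,4,5,2) (4,2,3,4,5,3) (4,3,1,4,5,2) (4,3,1,4,5,3) (4,3,2,4,5,2) (4,3,2,4,5,3) (4,3,3,4,5,2) — 19.
Summing: 11 + 3 + 19 = 33.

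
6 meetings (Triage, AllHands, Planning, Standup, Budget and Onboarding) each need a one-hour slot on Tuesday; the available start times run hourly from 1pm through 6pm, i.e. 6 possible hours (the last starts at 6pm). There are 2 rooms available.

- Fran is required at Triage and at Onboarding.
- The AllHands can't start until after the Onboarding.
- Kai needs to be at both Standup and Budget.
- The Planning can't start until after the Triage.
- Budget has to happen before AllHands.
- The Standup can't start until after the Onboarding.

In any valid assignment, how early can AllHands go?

Precedence pushes AllHands to at least 2pm.
AllHands at 2pm is achievable: Triage in 2pm, Standup in 3pm, Planning in 3pm, Onboarding in 1pm, Budget in 1pm, AllHands in 2pm.

2pm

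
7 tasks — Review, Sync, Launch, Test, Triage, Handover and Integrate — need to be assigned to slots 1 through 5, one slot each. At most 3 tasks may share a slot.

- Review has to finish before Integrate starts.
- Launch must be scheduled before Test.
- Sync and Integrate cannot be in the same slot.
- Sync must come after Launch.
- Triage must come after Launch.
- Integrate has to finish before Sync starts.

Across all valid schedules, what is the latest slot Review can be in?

3

Downstream work caps Review at 3.
Review at 3 is achievable: Review -> 3; Sync -> 5; Test -> 2; Triage -> 2; Integrate -> 4; Handover -> 1; Launch -> 1.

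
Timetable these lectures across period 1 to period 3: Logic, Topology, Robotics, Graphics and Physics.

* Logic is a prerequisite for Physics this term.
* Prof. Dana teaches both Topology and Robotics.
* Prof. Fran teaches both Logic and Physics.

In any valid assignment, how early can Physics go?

Precedence pushes Physics to at least period 2.
Physics at period 2 is achievable: Physics -> period 2, Topology -> period 1, Logic -> period 1, Graphics -> period 1, Robotics -> period 2.

period 2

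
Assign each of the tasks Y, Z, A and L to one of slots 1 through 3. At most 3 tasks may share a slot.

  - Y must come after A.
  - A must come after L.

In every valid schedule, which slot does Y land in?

Precedence pushes Y to at least 3.
So Y is pinned to 3.

3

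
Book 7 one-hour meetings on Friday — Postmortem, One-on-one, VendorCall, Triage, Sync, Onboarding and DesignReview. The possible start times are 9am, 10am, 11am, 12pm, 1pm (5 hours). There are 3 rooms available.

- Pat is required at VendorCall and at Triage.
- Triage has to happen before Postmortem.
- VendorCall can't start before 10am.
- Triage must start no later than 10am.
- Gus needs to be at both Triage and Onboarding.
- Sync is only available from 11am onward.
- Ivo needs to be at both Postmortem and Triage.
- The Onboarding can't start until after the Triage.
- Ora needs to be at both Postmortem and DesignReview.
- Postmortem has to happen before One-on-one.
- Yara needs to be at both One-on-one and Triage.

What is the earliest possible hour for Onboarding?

10am

Precedence pushes Onboarding to at least 10am.
Onboarding at 10am is achievable: One-on-one=11am; Triage=9am; Sync=11am; Onboarding=10am; DesignReview=9am; VendorCall=10am; Postmortem=10am.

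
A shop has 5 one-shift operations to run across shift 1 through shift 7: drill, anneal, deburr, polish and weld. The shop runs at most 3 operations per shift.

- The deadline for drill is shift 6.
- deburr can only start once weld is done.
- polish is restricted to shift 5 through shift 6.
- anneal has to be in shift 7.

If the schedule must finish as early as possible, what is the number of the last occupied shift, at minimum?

The precedence chain requires at least 2 distinct shifts.
With at most 3 per shift and 5 operations, at least 2 shifts are needed.
anneal can't be placed before shift 7, so the schedule must run through at least shift 7.
7 works (last occupied shift: shift 7): for example polish -> shift 5; weld -> shift 1; anneal -> shift 7; deburr -> shift 2; drill -> shift 1.

7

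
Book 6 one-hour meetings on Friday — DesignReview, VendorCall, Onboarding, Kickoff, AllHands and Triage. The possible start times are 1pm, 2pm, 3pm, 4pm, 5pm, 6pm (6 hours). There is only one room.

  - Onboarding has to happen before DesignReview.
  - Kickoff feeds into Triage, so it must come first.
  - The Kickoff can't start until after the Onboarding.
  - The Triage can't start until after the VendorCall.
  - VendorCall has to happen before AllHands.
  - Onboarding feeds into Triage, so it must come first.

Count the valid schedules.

40

Splitting on DesignReview: it can be 2pm (5), 3pm (8), 4pm (9), 5pm (9), 6pm (9). Listing each branch's schedules as (VendorCall, Onboarding, Kickoff, AllHands, Triage):
DesignReview=2pm: (3pm,1pm,4pm,5pm,6pm) (3pm,1pm,4pm,6pm,5pm) (3pm,1pm,5pm,4pm,6pm) (4pm,1pm,3pm,5pm,6pm) (4pm,1pm,3pm,6pm,5pm) — 5.
DesignReview=3pm: (1pm,2pm,4pm,5pm,6pm) (1pm,2pm,4pm,6pm,5pm) (1pm,2pm,5pm,4pm,6pm) (2pm,1pm,4pm,5pm,6pm) (2pm,1pm,4pm,6pm,5pm) (2pm,1pm,5pm,4pm,6pm) (4pm,1pm,2pm,5pm,6pm) (4pm,1pm,2pm,6pm,5pm) — 8.
DesignReview=4pm: (1pm,2pm,3pm,5pm,6pm) (1pm,2pm,3pm,6pm,5pm) (1pm,2pm,5pm,3pm,6pm) (1pm,3pm,5pm,2pm,6pm) (2pm,1pm,3pm,5pm,6pm) (2pm,1pm,3pm,6pm,5pm) (2pm,1pm,5pm,3pm,6pm) (3pm,1pm,2pm,5pm,6pm) (3pm,1pm,2pm,6pm,5pm) — 9.
DesignReview=5pm: (1pm,2pm,3pm,4pm,6pm) (1pm,2pm,3pm,6pm,4pm) (1pm,2pm,4pm,3pm,6pm) (1pm,3pm,4pm,2pm,6pm) (2pm,1pm,3pm,4pm,6pm) (2pm,1pm,3pm,6pm,4pm) (2pm,1pm,4pm,3pm,6pm) (3pm,1pm,2pm,4pm,6pm) (3pm,1pm,2pm,6pm,4pm) — 9.
DesignReview=6pm: (1pm,2pm,3pm,4pm,5pm) (1pm,2pm,3pm,5pm,4pm) (1pm,2pm,4pm,3pm,5pm) (1pm,3pm,4pm,2pm,5pm) (2pm,1pm,3pm,4pm,5pm) (2pm,1pm,3pm,5pm,4pm) (2pm,1pm,4pm,3pm,5pm) (3pm,1pm,2pm,4pm,5pm) (3pm,1pm,2pm,5pm,4pm) — 9.
Summing: 5 + 8 + 9 + 9 + 9 = 40.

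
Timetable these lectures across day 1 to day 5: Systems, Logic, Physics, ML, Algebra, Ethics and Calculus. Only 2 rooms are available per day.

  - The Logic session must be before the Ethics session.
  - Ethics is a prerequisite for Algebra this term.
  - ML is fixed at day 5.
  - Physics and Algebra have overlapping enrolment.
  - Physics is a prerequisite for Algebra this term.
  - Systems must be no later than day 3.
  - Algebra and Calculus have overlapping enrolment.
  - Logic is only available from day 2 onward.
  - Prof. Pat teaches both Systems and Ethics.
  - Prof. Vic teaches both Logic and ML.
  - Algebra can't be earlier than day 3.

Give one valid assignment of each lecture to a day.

ML in day 5; Logic in day 2; Calculus in day 2; Algebra in day 4; Systems in day 1; Ethics in day 3; Physics in day 1

Checking: Ethics(day 3) before Algebra(day 4); Physics(day 1) before Algebra(day 4); Logic(day 2) before Ethics(day 3); Physics(day 1) != Algebra(day 4); Systems(day 1) != Ethics(day 3); Logic(day 2) != ML(day 5); Algebra(day 4) != Calculus(day 2); Logic=day 2 in [day 2,day 5]; ML=day 5 in [day 5,day 5]; Systems=day 1 in [day 1,day 3]; Algebra=day 4 in [day 3,day 5]; max 2 per day (cap 2).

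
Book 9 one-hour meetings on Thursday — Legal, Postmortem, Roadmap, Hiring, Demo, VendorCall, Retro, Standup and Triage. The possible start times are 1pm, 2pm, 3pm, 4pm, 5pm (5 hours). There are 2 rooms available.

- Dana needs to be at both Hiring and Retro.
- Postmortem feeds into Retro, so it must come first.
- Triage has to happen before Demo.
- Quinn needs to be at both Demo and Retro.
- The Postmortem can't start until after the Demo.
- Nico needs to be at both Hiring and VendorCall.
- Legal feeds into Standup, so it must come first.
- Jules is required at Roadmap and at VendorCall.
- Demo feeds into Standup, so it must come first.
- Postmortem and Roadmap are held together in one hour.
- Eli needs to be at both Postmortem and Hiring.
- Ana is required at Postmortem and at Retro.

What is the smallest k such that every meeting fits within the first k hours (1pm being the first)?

The precedence chain requires at least 4 distinct hours.
With at most 2 per hour and 9 meetings, at least 5 hours are needed.
5 works (last occupied hour: 5pm): for example Roadmap -> 3pm; Hiring -> 2pm; Postmortem -> 3pm; VendorCall -> 5pm; Demo -> 2pm; Retro -> 4pm; Legal -> 1pm; Standup -> 4pm; Triage -> 1pm.

5 hours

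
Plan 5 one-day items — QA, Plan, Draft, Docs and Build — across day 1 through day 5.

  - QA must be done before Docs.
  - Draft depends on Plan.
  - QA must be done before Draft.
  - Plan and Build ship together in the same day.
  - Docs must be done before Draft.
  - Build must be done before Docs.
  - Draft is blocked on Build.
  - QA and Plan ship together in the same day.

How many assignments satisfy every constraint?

10

Splitting on QA: it can be day 1 (6), day 2 (3), day 3 (1). Listing each branch's schedules as (Plan, Draft, Docs, Build) by day number:
QA=day 1: (1,3,2,1) (1,4,2,1) (1,4,3,1) (1,5,2,1) (1,5,3,1) (1,5,4,1) — 6.
QA=day 2: (2,4,3,2) (2,5,3,2) (2,5,4,2) — 3.
QA=day 3: (3,5,4,3) — 1.
Summing: 6 + 3 + 1 = 10.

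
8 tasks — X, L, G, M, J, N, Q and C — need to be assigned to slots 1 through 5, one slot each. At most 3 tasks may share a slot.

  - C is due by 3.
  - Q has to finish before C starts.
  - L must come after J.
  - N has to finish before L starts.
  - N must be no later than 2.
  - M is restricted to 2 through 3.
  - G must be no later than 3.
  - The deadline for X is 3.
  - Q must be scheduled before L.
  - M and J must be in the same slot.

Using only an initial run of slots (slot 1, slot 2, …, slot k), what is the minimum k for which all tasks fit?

3

The precedence chain requires at least 2 distinct slots.
With at most 3 per slot and 8 tasks, at least 3 slots are needed.
Propagating the time windows through the other constraints, L can't land before 3, so the schedule must run through at least slot 3.
3 works (last occupied slot: 3): for example N in 1, X in 1, G in 3, Q in 1, M in 2, L in 3, C in 2, J in 2.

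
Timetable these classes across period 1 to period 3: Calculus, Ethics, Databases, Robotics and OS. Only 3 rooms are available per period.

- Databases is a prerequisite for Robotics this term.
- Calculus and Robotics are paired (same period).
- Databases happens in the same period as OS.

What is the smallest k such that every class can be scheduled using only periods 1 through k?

The precedence chain requires at least 2 distinct periods.
With at most 3 per period and 5 classes, at least 2 periods are needed.
2 works (last occupied period: period 2): for example Calculus in period 2, Databases in period 1, OS in period 1, Ethics in period 1, Robotics in period 2.

2 periods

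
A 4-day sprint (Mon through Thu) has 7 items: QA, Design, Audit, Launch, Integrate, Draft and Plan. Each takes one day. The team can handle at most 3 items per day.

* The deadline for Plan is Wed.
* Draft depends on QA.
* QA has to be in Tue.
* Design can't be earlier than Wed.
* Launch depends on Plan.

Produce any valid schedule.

Design in Wed; Launch in Tue; Draft in Wed; Audit in Mon; QA in Tue; Integrate in Mon; Plan in Mon

Checking: Plan(Mon) before Launch(Tue); QA(Tue) before Draft(Wed); Plan=Mon in [Mon,Wed]; QA=Tue in [Tue,Tue]; Design=Wed in [Wed,Thu]; max 3 per day (cap 3).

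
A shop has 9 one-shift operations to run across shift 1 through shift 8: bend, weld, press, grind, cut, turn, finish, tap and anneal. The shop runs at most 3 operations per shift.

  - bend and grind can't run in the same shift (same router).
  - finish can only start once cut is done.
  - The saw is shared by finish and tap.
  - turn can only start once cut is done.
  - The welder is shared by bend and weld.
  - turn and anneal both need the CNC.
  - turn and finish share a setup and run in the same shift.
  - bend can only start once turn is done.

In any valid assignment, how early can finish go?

shift 2

Precedence pushes finish to at least shift 2; finish must be in the same shift as turn, which can't be after shift 7, so finish is at most shift 7.
finish at shift 2 is achievable: bend=shift 3, weld=shift 1, turn=shift 2, finish=shift 2, anneal=shift 3, tap=shift 3, press=shift 1, grind=shift 2, cut=shift 1.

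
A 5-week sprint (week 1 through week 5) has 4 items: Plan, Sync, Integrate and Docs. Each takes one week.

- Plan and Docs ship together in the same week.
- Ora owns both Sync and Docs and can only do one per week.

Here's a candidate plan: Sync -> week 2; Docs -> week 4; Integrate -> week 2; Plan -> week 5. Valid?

No — it violates: Plan and Docs ship together in the same week

Plan and Docs ship together in the same week — violated.
Ora owns both Sync and Docs and can only do one per week — holds.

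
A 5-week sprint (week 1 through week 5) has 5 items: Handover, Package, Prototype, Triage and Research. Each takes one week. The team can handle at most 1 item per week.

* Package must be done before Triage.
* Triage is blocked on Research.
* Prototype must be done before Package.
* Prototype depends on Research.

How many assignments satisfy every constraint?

Splitting on Handover: it can be week 1 (1), week 2 (1), week 3 (1), week 4 (1), week 5 (1). Listing each branch's schedules as (Package, Prototype, Triage, Research) by week number:
Handover=week 1: (4,3,5,2) — 1.
Handover=week 2: (4,3,5,1) — 1.
Handover=week 3: (4,2,5,1) — 1.
Handover=week 4: (3,2,5,1) — 1.
Handover=week 5: (3,2,4,1) — 1.
Summing: 1 + 1 + 1 + 1 + 1 = 5.

5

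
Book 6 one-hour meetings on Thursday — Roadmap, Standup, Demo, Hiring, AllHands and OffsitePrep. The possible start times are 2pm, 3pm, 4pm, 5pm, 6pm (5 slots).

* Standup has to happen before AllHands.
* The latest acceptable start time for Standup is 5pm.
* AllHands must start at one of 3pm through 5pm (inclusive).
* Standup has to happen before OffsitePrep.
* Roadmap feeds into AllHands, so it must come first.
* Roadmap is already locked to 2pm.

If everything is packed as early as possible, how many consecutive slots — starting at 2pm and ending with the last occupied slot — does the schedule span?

The precedence chain requires at least 2 distinct slots.
2 works (last occupied slot: 3pm): for example AllHands -> 3pm, OffsitePrep -> 3pm, Demo -> 2pm, Standup -> 2pm, Hiring -> 2pm, Roadmap -> 2pm.

2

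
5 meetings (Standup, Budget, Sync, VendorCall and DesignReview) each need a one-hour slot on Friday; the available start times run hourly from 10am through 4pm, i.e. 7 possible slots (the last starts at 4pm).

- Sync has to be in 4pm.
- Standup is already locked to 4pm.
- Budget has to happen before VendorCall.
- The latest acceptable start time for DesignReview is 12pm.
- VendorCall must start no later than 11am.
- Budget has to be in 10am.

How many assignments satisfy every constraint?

3

Enumerating: VendorCall -> 11am; Standup -> 4pm; DesignReview -> 10am; Sync -> 4pm; Budget -> 10am | VendorCall in 11am, Budget in 10am, DesignReview in 11am, Standup in 4pm, Sync in 4pm | DesignReview -> 12pm; Sync -> 4pm; Standup -> 4pm; Budget -> 10am; VendorCall -> 11am.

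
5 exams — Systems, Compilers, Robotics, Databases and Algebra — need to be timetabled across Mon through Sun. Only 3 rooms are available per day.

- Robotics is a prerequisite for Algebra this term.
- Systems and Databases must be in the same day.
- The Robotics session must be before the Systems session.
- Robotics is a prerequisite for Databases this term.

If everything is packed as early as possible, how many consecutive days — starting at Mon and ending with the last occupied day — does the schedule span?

2 days

The precedence chain requires at least 2 distinct days.
With at most 3 per day and 5 exams, at least 2 days are needed.
2 works (last occupied day: Tue): for example Robotics=Mon, Compilers=Mon, Algebra=Tue, Systems=Tue, Databases=Tue.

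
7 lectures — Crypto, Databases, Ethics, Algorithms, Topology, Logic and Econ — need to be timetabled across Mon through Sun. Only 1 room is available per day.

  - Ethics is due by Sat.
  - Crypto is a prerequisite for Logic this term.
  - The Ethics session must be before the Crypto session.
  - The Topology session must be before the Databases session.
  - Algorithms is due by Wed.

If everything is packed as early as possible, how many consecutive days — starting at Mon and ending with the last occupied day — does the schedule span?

7 days

The precedence chain requires at least 3 distinct days.
With at most 1 per day and 7 lectures, at least 7 days are needed.
7 works (last occupied day: Sun): for example Crypto=Wed, Databases=Fri, Algorithms=Mon, Topology=Thu, Econ=Sun, Logic=Sat, Ethics=Tue.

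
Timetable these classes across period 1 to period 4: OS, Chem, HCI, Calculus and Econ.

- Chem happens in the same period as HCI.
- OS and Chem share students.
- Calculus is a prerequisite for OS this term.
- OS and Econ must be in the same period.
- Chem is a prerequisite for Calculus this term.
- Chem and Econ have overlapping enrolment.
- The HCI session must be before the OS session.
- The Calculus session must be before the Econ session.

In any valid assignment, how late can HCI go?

HCI must be in the same period as Chem, which can't be after period 2, so HCI is at most period 2.
HCI at period 2 is achievable: Chem -> period 2; HCI -> period 2; Econ -> period 4; OS -> period 4; Calculus -> period 3.

period 2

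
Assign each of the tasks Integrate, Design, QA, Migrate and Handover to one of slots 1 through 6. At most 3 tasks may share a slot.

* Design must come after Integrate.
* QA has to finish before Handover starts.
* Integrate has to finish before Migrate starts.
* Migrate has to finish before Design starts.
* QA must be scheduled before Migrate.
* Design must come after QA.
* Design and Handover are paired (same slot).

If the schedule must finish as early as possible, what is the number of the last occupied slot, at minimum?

The precedence chain requires at least 3 distinct slots.
With at most 3 per slot and 5 tasks, at least 2 slots are needed.
3 works (last occupied slot: 3): for example Integrate -> 1, Migrate -> 2, Handover -> 3, QA -> 1, Design -> 3.

3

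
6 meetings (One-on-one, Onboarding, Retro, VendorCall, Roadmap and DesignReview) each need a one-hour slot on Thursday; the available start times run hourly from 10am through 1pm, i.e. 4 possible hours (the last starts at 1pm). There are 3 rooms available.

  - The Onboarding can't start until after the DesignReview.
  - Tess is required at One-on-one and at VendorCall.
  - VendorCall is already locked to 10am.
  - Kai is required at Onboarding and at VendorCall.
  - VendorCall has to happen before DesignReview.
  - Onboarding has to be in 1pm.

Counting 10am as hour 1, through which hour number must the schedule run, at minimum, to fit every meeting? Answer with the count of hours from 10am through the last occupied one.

The precedence chain requires at least 3 distinct hours.
With at most 3 per hour and 6 meetings, at least 2 hours are needed.
Onboarding can't be placed before 1pm — that is hour 4 counting from 10am — so the schedule must run through at least 4 hours.
4 works (last occupied hour: 1pm): for example Roadmap in 10am; VendorCall in 10am; DesignReview in 11am; Onboarding in 1pm; One-on-one in 11am; Retro in 10am.

4 hours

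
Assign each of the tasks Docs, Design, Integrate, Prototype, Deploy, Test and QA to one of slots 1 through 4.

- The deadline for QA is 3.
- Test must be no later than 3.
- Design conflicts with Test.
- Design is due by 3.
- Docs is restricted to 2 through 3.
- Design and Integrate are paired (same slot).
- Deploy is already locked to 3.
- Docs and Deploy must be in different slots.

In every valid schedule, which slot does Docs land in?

Docs's window is 2–3.
Deploy is fixed at 3, and Docs can't share a slot with Deploy.
So Docs must be 2.

2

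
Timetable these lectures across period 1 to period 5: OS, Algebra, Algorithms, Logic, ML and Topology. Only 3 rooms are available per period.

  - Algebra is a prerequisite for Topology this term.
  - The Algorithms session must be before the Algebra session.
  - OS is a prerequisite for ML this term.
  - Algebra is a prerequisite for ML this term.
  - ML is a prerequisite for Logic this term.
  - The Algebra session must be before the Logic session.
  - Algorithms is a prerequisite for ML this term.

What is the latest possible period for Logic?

Precedence pushes Logic to at least period 4.
Logic at period 5 is achievable: Topology=period 3; Logic=period 5; ML=period 3; Algorithms=period 1; Algebra=period 2; OS=period 1.

period 5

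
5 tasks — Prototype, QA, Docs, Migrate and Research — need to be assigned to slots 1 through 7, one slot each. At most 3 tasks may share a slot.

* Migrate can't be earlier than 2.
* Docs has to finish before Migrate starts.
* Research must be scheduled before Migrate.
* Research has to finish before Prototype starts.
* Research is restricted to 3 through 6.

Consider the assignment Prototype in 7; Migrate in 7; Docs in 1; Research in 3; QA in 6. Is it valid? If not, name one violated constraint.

Migrate can't be earlier than 2 — holds.
Research is restricted to 3 through 6 — holds.
Docs has to finish before Migrate starts — holds.
At most 3 tasks may share a slot — holds.
Research must be scheduled before Migrate — holds.
Research has to finish before Prototype starts — holds.

Yes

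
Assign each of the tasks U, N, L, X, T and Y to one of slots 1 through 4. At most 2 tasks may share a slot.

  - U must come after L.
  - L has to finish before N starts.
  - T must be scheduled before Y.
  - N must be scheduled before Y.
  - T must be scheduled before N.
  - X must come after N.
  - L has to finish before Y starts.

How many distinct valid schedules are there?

Splitting on U: it can be 2 (6), 3 (7), 4 (3). Listing each branch's schedules as (N, L, X, T, Y):
U=2: (2,1,3,1,3) (2,1,3,1,4) (2,1,4,1,3) (2,1,4,1,4) (3,1,4,1,4) (3,1,4,2,4) — 6.
U=3: (2,1,3,1,4) (2,1,4,1,3) (2,1,4,1,4) (3,1,4,1,4) (3,1,4,2,4) (3,2,4,1,4) (3,2,4,2,4) — 7.
U=4: (2,1,3,1,3) (2,1,3,1,4) (2,1,4,1,3) — 3.
Summing: 6 + 7 + 3 = 16.

16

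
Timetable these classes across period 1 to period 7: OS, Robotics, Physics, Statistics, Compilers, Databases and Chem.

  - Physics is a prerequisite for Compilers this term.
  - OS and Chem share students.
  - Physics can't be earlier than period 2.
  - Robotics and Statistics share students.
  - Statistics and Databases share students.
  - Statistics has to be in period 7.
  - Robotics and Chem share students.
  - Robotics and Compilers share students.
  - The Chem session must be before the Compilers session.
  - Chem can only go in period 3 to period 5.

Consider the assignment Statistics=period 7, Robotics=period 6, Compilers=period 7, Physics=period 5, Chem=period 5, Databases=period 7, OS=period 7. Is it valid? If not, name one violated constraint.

The Chem session must be before the Compilers session — holds.
Physics is a prerequisite for Compilers this term — holds.
Statistics has to be in period 7 — holds.
Chem can only go in period 3 to period 5 — holds.
Statistics and Databases share students — violated.
Robotics and Chem share students — holds.
OS and Chem share students — holds.
Robotics and Statistics share students — holds.
Robotics and Compilers share students — holds.
Physics can't be earlier than period 2 — holds.

No. Statistics and Databases share students is not satisfied.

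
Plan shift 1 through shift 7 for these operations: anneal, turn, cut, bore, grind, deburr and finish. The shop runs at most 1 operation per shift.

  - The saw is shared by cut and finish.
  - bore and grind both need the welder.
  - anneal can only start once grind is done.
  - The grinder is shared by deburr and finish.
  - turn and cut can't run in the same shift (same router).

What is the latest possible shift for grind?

shift 6

Downstream work caps grind at shift 6.
grind at shift 6 is achievable: deburr in shift 4, cut in shift 2, finish in shift 5, anneal in shift 7, grind in shift 6, turn in shift 1, bore in shift 3.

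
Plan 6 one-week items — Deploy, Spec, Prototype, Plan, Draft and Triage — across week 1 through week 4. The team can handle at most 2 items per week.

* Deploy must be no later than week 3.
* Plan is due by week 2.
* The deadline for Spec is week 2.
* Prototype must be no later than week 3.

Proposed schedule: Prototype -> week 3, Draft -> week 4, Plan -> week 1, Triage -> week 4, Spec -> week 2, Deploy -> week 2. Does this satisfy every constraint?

Yes

Plan is due by week 2 — holds.
The team can handle at most 2 items per week — holds.
The deadline for Spec is week 2 — holds.
Prototype must be no later than week 3 — holds.
Deploy must be no later than week 3 — holds.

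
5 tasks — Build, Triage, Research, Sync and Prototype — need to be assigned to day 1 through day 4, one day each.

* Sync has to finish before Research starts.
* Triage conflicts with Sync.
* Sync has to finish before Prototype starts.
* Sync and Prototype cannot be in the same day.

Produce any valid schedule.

Sync -> day 1; Build -> day 1; Research -> day 2; Triage -> day 2; Prototype -> day 2

Checking: Sync(day 1) before Prototype(day 2); Sync(day 1) before Research(day 2); Triage(day 2) != Sync(day 1); Sync(day 1) != Prototype(day 2).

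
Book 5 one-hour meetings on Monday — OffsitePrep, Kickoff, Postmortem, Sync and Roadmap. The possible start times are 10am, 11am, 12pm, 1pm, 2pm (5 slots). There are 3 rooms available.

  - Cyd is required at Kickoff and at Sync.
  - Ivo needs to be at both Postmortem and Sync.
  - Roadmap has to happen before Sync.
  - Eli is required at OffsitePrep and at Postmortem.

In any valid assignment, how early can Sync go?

11am

Precedence pushes Sync to at least 11am.
Sync at 11am is achievable: Postmortem in 12pm; Kickoff in 10am; OffsitePrep in 10am; Roadmap in 10am; Sync in 11am.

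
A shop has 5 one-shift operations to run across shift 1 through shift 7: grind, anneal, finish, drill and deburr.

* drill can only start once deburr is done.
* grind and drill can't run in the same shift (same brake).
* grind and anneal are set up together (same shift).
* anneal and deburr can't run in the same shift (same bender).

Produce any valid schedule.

anneal -> shift 3; grind -> shift 3; finish -> shift 1; drill -> shift 2; deburr -> shift 1

Checking: deburr(shift 1) before drill(shift 2); grind(shift 3) != drill(shift 2); anneal(shift 3) != deburr(shift 1); grind = anneal = shift 3.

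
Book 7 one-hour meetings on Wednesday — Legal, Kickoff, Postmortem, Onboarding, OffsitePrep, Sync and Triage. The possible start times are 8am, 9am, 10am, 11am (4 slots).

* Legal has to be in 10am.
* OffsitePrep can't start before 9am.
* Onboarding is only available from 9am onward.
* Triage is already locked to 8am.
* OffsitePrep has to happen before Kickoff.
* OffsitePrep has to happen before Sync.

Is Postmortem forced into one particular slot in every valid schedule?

No

Postmortem can be 8am (e.g. Legal in 10am; Onboarding in 9am; Kickoff in 10am; Postmortem in 8am; Sync in 10am; OffsitePrep in 9am; Triage in 8am) or 9am (e.g. Legal=10am; Triage=8am; Onboarding=9am; Postmortem=9am; Kickoff=10am; Sync=10am; OffsitePrep=9am).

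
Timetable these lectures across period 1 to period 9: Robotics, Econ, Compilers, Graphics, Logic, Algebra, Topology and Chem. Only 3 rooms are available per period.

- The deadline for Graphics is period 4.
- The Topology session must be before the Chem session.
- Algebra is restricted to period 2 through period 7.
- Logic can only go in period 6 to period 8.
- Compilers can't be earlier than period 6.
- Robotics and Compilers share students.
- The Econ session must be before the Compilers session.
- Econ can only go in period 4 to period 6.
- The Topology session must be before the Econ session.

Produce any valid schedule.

Econ=period 4; Compilers=period 6; Graphics=period 1; Chem=period 2; Robotics=period 1; Topology=period 1; Algebra=period 2; Logic=period 6

Checking: Econ(period 4) before Compilers(period 6); Topology(period 1) before Econ(period 4); Topology(period 1) before Chem(period 2); Robotics(period 1) != Compilers(period 6); Logic=period 6 in [period 6,period 8]; Econ=period 4 in [period 4,period 6]; Graphics=period 1 in [period 1,period 4]; Compilers=period 6 in [period 6,period 9]; Algebra=period 2 in [period 2,period 7]; max 3 per period (cap 3).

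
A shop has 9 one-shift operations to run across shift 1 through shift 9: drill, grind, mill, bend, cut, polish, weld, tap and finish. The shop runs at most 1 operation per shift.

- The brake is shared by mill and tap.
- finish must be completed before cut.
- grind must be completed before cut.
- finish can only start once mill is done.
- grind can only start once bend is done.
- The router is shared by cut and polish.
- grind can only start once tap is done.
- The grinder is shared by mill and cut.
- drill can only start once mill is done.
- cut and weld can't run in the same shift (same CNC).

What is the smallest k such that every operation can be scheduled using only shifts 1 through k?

9

The precedence chain requires at least 3 distinct shifts.
With at most 1 per shift and 9 operations, at least 9 shifts are needed.
9 works (last occupied shift: shift 9): for example cut=shift 6, weld=shift 9, grind=shift 3, tap=shift 2, drill=shift 7, bend=shift 1, polish=shift 8, finish=shift 5, mill=shift 4.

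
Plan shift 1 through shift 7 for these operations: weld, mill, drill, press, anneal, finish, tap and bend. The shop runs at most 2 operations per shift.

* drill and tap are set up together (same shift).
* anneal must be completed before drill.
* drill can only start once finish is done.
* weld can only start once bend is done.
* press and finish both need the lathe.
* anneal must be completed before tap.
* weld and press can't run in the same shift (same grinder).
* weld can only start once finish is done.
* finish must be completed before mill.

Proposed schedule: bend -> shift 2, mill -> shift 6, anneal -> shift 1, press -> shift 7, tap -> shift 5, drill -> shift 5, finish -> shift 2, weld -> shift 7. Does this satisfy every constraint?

Invalid. weld and press can't run in the same shift (same grinder).

finish must be completed before mill — holds.
The shop runs at most 2 operations per shift — holds.
drill can only start once finish is done — holds.
anneal must be completed before drill — holds.
drill and tap are set up together (same shift) — holds.
press and finish both need the lathe — holds.
weld and press can't run in the same shift (same grinder) — violated.
anneal must be completed before tap — holds.
weld can only start once bend is done — holds.
weld can only start once finish is done — holds.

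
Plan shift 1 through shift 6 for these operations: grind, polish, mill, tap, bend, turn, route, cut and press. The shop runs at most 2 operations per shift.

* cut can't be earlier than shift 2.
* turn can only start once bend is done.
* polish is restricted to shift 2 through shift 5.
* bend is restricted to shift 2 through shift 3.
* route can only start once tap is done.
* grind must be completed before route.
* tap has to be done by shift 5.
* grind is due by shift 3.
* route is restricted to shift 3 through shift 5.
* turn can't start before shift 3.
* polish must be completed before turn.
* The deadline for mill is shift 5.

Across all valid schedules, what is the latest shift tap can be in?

Tap's own window allows nothing later than shift 5; downstream work caps tap at shift 4.
tap at shift 4 is achievable: route -> shift 5, cut -> shift 3, press -> shift 4, turn -> shift 3, mill -> shift 1, tap -> shift 4, polish -> shift 2, grind -> shift 1, bend -> shift 2.

shift 4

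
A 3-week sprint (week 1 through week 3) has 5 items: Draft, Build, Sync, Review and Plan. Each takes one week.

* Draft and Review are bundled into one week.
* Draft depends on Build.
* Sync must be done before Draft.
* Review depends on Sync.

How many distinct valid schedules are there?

15

Splitting on Draft: it can be week 2 (3), week 3 (12). Listing each branch's schedules as (Build, Sync, Review, Plan) by week number:
Draft=week 2: (1,1,2,1) (1,1,2,2) (1,1,2,3) — 3.
Draft=week 3: (1,1,3,1) (1,1,3,2) (1,1,3,3) (1,2,3,1) (1,2,3,2) (1,2,3,3) (2,1,3,1) (2,1,3,2) (2,1,3,3) (2,2,3,1) (2,2,3,2) (2,2,3,3) — 12.
Summing: 3 + 12 = 15.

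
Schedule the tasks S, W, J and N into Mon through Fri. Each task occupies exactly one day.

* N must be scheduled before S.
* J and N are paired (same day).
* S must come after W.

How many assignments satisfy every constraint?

30

Splitting on S: it can be Tue (1), Wed (4), Thu (9), Fri (16). Listing each branch's schedules as (W, J, N):
S=Tue: (Mon,Mon,Mon) — 1.
S=Wed: (Mon,Mon,Mon) (Mon,Tue,Tue) (Tue,Mon,Mon) (Tue,Tue,Tue) — 4.
S=Thu: (Mon,Mon,Mon) (Mon,Tue,Tue) (Mon,Wed,Wed) (Tue,Mon,Mon) (Tue,Tue,Tue) (Tue,Wed,Wed) (Wed,Mon,Mon) (Wed,Tue,Tue) (Wed,Wed,Wed) — 9.
S=Fri: (Mon,Mon,Mon) (Mon,Tue,Tue) (Mon,Wed,Wed) (Mon,Thu,Thu) (Tue,Mon,Mon) (Tue,Tue,Tue) (Tue,Wed,Wed) (Tue,Thu,Thu) (Wed,Mon,Mon) (Wed,Tue,Tue) (Wed,Wed,Wed) (Wed,Thu,Thu) (Thu,Mon,Mon) (Thu,Tue,Tue) (Thu,Wed,Wed) (Thu,Thu,Thu) — 16.
Summing: 1 + 4 + 9 + 16 = 30.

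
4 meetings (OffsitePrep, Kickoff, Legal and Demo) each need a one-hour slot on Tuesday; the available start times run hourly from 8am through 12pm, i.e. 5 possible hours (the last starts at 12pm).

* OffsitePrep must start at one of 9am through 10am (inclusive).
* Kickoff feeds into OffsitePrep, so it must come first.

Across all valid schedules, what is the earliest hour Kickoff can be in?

Downstream work caps Kickoff at 9am.
Kickoff at 8am is achievable: Kickoff -> 8am, Demo -> 8am, OffsitePrep -> 9am, Legal -> 8am.

8am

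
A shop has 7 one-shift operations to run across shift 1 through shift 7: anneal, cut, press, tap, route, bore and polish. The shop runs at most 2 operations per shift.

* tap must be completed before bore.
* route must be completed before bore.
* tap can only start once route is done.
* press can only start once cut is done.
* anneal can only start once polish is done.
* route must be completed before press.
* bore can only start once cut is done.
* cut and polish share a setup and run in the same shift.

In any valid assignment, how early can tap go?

Precedence pushes tap to at least shift 2; downstream work caps tap at shift 6.
tap at shift 2 is achievable: cut in shift 3; tap in shift 2; polish in shift 3; route in shift 1; bore in shift 4; press in shift 4; anneal in shift 5.

shift 2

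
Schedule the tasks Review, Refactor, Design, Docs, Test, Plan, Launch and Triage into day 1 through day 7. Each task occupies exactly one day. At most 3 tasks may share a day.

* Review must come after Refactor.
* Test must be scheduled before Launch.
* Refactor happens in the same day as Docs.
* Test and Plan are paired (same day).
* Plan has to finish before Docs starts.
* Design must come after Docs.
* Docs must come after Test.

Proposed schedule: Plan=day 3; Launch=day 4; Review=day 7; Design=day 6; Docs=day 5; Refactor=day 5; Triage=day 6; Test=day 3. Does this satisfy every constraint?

Valid

Plan has to finish before Docs starts — holds.
Test and Plan are paired (same day) — holds.
At most 3 tasks may share a day — holds.
Docs must come after Test — holds.
Design must come after Docs — holds.
Test must be scheduled before Launch — holds.
Review must come after Refactor — holds.
Refactor happens in the same day as Docs — holds.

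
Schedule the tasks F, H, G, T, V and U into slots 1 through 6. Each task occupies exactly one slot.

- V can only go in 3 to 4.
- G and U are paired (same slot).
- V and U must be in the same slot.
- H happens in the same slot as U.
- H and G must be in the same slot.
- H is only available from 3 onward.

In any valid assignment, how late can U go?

4

U must be in the same slot as H, which can't be before 3, so U is at least 3; U must be in the same slot as V, which can't be after 4, so U is at most 4.
U at 4 is achievable: U=4; T=1; F=1; G=4; H=4; V=4.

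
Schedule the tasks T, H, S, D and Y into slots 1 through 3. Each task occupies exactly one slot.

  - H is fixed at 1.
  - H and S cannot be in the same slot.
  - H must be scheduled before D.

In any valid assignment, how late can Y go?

Y at 3 is achievable: S -> 2; Y -> 3; D -> 2; H -> 1; T -> 1.

3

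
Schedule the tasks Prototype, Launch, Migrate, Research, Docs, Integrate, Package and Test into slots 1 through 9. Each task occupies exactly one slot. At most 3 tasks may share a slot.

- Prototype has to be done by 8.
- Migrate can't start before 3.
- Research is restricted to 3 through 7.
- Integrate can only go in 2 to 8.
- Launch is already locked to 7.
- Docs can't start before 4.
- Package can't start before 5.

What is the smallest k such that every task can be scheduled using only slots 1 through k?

7

With at most 3 per slot and 8 tasks, at least 3 slots are needed.
Launch can't be placed before 7, so the schedule must run through at least slot 7.
7 works (last occupied slot: 7): for example Docs in 4, Research in 3, Launch in 7, Integrate in 2, Migrate in 3, Test in 1, Package in 5, Prototype in 1.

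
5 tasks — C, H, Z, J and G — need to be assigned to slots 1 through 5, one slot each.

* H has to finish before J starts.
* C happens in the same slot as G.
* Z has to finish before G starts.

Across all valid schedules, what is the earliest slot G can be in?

Precedence pushes G to at least 2.
G at 2 is achievable: C=2, J=2, H=1, Z=1, G=2.

2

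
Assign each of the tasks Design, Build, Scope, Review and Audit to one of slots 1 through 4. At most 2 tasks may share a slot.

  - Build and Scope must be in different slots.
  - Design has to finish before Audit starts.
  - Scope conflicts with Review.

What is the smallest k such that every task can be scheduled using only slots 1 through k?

The precedence chain requires at least 2 distinct slots.
With at most 2 per slot and 5 tasks, at least 3 slots are needed.
3 works (last occupied slot: 3): for example Design -> 1, Review -> 3, Scope -> 2, Audit -> 2, Build -> 1.

3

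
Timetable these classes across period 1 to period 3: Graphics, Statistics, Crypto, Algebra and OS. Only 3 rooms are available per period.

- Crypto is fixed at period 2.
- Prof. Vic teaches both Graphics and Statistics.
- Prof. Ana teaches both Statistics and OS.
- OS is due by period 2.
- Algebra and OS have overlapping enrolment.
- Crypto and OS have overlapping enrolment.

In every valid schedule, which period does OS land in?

period 1

OS's window is period 1–period 2.
Crypto is fixed at period 2, and OS can't share a period with Crypto.
So OS must be period 1.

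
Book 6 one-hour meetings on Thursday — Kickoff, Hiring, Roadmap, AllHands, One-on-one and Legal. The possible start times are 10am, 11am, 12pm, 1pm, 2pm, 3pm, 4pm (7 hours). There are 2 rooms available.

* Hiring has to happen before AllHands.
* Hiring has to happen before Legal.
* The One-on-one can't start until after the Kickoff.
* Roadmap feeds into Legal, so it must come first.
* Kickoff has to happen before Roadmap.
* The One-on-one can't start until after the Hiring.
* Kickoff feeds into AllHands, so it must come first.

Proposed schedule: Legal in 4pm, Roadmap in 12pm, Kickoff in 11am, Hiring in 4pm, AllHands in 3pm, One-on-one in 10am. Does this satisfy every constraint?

No — it violates: The One-on-one can't start until after the Hiring

Kickoff has to happen before Roadmap — holds.
Hiring has to happen before Legal — violated.
Kickoff feeds into AllHands, so it must come first — holds.
The One-on-one can't start until after the Hiring — violated.
Hiring has to happen before AllHands — violated.
Roadmap feeds into Legal, so it must come first — holds.
There are 2 rooms available — holds.
The One-on-one can't start until after the Kickoff — violated.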